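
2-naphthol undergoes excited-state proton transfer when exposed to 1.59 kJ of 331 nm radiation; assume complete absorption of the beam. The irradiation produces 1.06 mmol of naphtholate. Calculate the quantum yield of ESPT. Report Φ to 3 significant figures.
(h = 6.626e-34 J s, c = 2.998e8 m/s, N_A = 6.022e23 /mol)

Product: 1.06 mmol = 0.00106 mol.
Photon energy at 331 nm: hc/λ = (6.626e-34)(2.998e8)/(331e-9) = 6.001e-19 J.
Incident energy: 1.59 kJ = 1590 J.
Photons incident: 1590 / 6.001e-19 = 2.650e21, i.e. 2.650e21/6.022e23 = 0.004401 mol.
Φ = 0.00106 mol / 0.004401 mol photons = 0.241.

Φ = 0.241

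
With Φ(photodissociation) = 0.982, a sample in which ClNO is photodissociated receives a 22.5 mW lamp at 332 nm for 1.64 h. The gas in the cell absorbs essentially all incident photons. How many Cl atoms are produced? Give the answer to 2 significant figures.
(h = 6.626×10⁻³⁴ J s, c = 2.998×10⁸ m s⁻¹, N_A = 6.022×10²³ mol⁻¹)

Photon energy at 332 nm: hc/λ = (6.626×10⁻³⁴)(2.998×10⁸)/(332×10⁻⁹) = 5.983×10⁻¹⁹ J.
Energy delivered: (22.5 mW)(5904 s) = 132.8 J.
Photons incident: 132.8 / 5.983×10⁻¹⁹ = 2.220×10²⁰, i.e. 2.220×10²⁰/6.022×10²³ = 3.686×10⁻⁴ mol.
Product: Φ × n_abs = 0.982 × 3.686×10⁻⁴ = 3.620×10⁻⁴ mol.
As a count: 3.620×10⁻⁴ × 6.022×10²³ = 2.2×10²⁰.

2.2×10²⁰ atoms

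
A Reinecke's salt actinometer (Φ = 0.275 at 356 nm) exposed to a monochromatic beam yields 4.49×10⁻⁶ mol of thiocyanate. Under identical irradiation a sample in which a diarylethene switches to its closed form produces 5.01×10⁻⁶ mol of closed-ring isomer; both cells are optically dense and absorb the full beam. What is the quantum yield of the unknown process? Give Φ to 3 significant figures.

Photons absorbed by the actinometer: 4.49×10⁻⁶ / 0.275 = 1.633×10⁻⁵ mol.
Φ(unknown) = 5.01×10⁻⁶ / 1.633×10⁻⁵ = 0.307.

Φ = 0.307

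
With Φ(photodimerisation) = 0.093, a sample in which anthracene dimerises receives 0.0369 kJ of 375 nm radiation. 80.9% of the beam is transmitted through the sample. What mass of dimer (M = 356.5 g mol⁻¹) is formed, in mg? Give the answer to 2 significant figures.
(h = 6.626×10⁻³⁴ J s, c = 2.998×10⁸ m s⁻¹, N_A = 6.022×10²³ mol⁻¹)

0.73 mg

Photon energy at 375 nm: hc/λ = (6.626×10⁻³⁴)(2.998×10⁸)/(375×10⁻⁹) = 5.297×10⁻¹⁹ J.
Incident energy: 0.0369 kJ = 36.9 J.
Photons incident: 36.9 / 5.297×10⁻¹⁹ = 6.966×10¹⁹, i.e. 6.966×10¹⁹/6.022×10²³ = 1.157×10⁻⁴ mol.
Fraction absorbed: 1 − 80.9/100 = 0.1910.
Photons absorbed: 0.1910 × 1.157×10⁻⁴ = 2.210×10⁻⁵ mol.
Product: Φ × n_abs = 0.093 × 2.210×10⁻⁵ = 2.055×10⁻⁶ mol.
Mass: 2.055×10⁻⁶ × 356.5 = 7.326×10⁻⁴ g = 0.73 mg.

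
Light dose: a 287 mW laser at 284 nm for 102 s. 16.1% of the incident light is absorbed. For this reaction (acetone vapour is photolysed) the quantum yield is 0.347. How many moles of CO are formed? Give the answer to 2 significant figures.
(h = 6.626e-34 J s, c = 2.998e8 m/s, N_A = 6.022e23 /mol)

3.9e-6 mol

Photon energy at 284 nm: hc/λ = (6.626e-34)(2.998e8)/(284e-9) = 6.995e-19 J.
Energy delivered: (287 mW)(102 s) = 29.27 J.
Photons incident: 29.27 / 6.995e-19 = 4.184e19, i.e. 4.184e19/6.022e23 = 6.948e-5 mol.
Photons absorbed: 0.161 × 6.948e-5 = 1.119e-5 mol.
Product: Φ × n_abs = 0.347 × 1.119e-5 = 3.883e-6 mol.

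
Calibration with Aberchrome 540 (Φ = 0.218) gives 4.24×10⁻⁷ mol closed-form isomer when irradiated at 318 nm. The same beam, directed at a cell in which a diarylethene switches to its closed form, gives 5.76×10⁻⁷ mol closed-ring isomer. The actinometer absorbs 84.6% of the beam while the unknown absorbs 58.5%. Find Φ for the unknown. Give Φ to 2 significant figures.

Photons absorbed by the actinometer: 4.24×10⁻⁷ / 0.218 = 1.945×10⁻⁶ mol.
Incident flux: 1.945×10⁻⁶ / 0.846 = 2.299×10⁻⁶ einstein.
Absorbed by unknown: 0.585 × 2.299×10⁻⁶ = 1.345×10⁻⁶ mol.
Φ(unknown) = 5.76×10⁻⁷ / 1.345×10⁻⁶ = 0.43.

Φ = 0.43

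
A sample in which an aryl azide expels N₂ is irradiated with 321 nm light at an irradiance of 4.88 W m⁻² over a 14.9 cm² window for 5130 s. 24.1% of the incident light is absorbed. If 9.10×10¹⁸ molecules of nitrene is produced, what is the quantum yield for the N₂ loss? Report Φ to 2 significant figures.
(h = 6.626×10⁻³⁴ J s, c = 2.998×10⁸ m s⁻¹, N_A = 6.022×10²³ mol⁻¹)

Product: 9.10×10¹⁸ / 6.022×10²³ = 1.511×10⁻⁵ mol.
Photon energy at 321 nm: hc/λ = (6.626×10⁻³⁴)(2.998×10⁸)/(321×10⁻⁹) = 6.188×10⁻¹⁹ J.
Energy delivered: (4.88 W m⁻²)(14.9×10⁻⁴ m²)(5130 s) = 37.30 J.
Photons incident: 37.30 / 6.188×10⁻¹⁹ = 6.028×10¹⁹, i.e. 6.028×10¹⁹/6.022×10²³ = 1.001×10⁻⁴ mol.
Photons absorbed: 0.241 × 1.001×10⁻⁴ = 2.412×10⁻⁵ mol.
Φ = 1.511×10⁻⁵ mol / 2.412×10⁻⁵ mol photons = 0.63.

Φ = 0.63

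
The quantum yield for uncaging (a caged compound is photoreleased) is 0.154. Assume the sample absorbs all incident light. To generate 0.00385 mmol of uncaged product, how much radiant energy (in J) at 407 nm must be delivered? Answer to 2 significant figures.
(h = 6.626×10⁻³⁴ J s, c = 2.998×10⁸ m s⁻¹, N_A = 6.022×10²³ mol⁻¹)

7.3 J

Product: 0.00385 mmol = 3.85×10⁻⁶ mol.
Photons that must be absorbed: 3.85×10⁻⁶ / 0.154 = 2.500×10⁻⁵ mol.
Photon energy: hc/λ = 4.881×10⁻¹⁹ J; per mole, 2.939×10⁵ J mol⁻¹.
Energy required: 2.500×10⁻⁵ × 2.939×10⁵ = 7.3 J.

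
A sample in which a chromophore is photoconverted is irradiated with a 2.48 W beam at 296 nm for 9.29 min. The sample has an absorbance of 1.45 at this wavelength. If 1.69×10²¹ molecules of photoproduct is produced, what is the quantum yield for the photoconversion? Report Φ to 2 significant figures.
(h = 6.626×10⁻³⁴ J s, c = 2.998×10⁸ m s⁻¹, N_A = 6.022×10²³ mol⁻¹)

Φ = 0.85

Product: 1.69×10²¹ / 6.022×10²³ = 0.002806 mol.
Photon energy at 296 nm: hc/λ = (6.626×10⁻³⁴)(2.998×10⁸)/(296×10⁻⁹) = 6.711×10⁻¹⁹ J.
Energy delivered: (2.48 W)(557.4 s) = 1382 J.
Photons incident: 1382 / 6.711×10⁻¹⁹ = 2.059×10²¹, i.e. 2.059×10²¹/6.022×10²³ = 0.003419 mol.
Fraction absorbed: 1 − 10^(−1.45) = 0.9645.
Photons absorbed: 0.9645 × 0.003419 = 0.003298 mol.
Φ = 0.002806 mol / 0.003298 mol photons = 0.85.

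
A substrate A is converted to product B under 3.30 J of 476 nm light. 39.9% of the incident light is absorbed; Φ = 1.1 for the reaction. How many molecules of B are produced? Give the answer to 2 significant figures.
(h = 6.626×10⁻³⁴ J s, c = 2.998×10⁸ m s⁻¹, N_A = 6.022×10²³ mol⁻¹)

3.5×10¹⁸ molecules

Photon energy at 476 nm: hc/λ = (6.626×10⁻³⁴)(2.998×10⁸)/(476×10⁻⁹) = 4.173×10⁻¹⁹ J.
Photons incident: 3.30 / 4.173×10⁻¹⁹ = 7.908×10¹⁸, i.e. 7.908×10¹⁸/6.022×10²³ = 1.313×10⁻⁵ mol.
Photons absorbed: 0.399 × 1.313×10⁻⁵ = 5.239×10⁻⁶ mol.
Product: Φ × n_abs = 1.1 × 5.239×10⁻⁶ = 5.763×10⁻⁶ mol.
As a count: 5.763×10⁻⁶ × 6.022×10²³ = 3.5×10¹⁸.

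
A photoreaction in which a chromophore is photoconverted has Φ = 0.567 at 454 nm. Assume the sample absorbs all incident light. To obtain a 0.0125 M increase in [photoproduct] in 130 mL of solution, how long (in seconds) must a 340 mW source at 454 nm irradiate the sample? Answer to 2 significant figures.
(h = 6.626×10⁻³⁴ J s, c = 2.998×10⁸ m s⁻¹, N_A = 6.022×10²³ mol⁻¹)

Product: (0.0125 M)(0.13 L) = 0.001625 mol.
Photons that must be absorbed: 0.001625 / 0.567 = 0.002866 mol.
Photon energy: hc/λ = 4.375×10⁻¹⁹ J; per mole, 2.635×10⁵ J mol⁻¹.
Energy required: 0.002866 × 2.635×10⁵ = 755.2 J.
Time: 755.2 J / 0.34 W = 2200 s.

t ≈ 2200 s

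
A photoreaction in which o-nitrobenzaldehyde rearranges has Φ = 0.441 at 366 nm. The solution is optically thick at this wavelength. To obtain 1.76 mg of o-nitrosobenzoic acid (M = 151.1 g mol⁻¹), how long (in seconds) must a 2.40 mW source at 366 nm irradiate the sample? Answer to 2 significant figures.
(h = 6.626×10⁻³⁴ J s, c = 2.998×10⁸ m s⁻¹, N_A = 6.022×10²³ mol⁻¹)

t ≈ 3600 s

Product: 1.76 mg / 151.1 g mol⁻¹ = 1.165×10⁻⁵ mol.
Photons that must be absorbed: 1.165×10⁻⁵ / 0.441 = 2.642×10⁻⁵ mol.
Photon energy: hc/λ = 5.428×10⁻¹⁹ J; per mole, 3.269×10⁵ J mol⁻¹.
Energy required: 2.642×10⁻⁵ × 3.269×10⁵ = 8.637 J.
Time: 8.637 J / 0.0024 W = 3600 s.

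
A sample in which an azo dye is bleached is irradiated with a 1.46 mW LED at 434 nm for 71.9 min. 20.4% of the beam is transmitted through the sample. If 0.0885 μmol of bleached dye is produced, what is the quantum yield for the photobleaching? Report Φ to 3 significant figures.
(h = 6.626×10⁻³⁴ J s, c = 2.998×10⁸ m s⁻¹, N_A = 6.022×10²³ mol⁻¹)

Product: 0.0885 μmol = 8.85×10⁻⁸ mol.
Photon energy at 434 nm: hc/λ = (6.626×10⁻³⁴)(2.998×10⁸)/(434×10⁻⁹) = 4.577×10⁻¹⁹ J.
Energy delivered: (1.46 mW)(4314 s) = 6.298 J.
Photons incident: 6.298 / 4.577×10⁻¹⁹ = 1.376×10¹⁹, i.e. 1.376×10¹⁹/6.022×10²³ = 2.285×10⁻⁵ mol.
Fraction absorbed: 1 − 20.4/100 = 0.7960.
Photons absorbed: 0.7960 × 2.285×10⁻⁵ = 1.819×10⁻⁵ mol.
Φ = 8.85×10⁻⁸ mol / 1.819×10⁻⁵ mol photons = 0.00487.

Φ = 0.00487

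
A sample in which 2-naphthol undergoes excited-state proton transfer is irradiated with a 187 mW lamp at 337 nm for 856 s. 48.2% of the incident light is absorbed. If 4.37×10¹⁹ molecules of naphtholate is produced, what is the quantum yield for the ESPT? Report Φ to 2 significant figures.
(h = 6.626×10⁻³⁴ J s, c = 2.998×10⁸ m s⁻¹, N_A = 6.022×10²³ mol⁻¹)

Product: 4.37×10¹⁹ / 6.022×10²³ = 7.257×10⁻⁵ mol.
Photon energy at 337 nm: hc/λ = (6.626×10⁻³⁴)(2.998×10⁸)/(337×10⁻⁹) = 5.895×10⁻¹⁹ J.
Energy delivered: (187 mW)(856 s) = 160.1 J.
Photons incident: 160.1 / 5.895×10⁻¹⁹ = 2.716×10²⁰, i.e. 2.716×10²⁰/6.022×10²³ = 4.510×10⁻⁴ mol.
Photons absorbed: 0.482 × 4.510×10⁻⁴ = 2.174×10⁻⁴ mol.
Φ = 7.257×10⁻⁵ mol / 2.174×10⁻⁴ mol photons = 0.33.

Φ = 0.33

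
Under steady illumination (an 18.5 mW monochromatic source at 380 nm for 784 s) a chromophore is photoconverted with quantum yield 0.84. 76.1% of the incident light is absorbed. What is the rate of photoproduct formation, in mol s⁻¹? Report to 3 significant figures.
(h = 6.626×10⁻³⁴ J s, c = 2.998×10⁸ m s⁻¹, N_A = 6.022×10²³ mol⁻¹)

Photon energy at 380 nm: hc/λ = (6.626×10⁻³⁴)(2.998×10⁸)/(380×10⁻⁹) = 5.228×10⁻¹⁹ J.
Energy delivered: (18.5 mW)(784 s) = 14.50 J.
Photons incident: 14.50 / 5.228×10⁻¹⁹ = 2.774×10¹⁹, i.e. 2.774×10¹⁹/6.022×10²³ = 4.606×10⁻⁵ mol.
Photons absorbed: 0.761 × 4.606×10⁻⁵ = 3.505×10⁻⁵ mol.
Product formed: 0.84 × 3.505×10⁻⁵ = 2.944×10⁻⁵ mol.
Rate: 2.944×10⁻⁵ / 784 s = 3.76×10⁻⁸ mol s⁻¹.

3.76×10⁻⁸ mol s⁻¹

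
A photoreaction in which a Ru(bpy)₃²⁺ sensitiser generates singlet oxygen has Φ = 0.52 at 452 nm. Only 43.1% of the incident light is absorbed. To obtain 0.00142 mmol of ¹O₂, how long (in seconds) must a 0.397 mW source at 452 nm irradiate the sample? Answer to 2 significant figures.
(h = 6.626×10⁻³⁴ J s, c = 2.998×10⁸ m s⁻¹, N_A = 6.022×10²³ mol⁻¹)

t ≈ 4200 s

Product: 0.00142 mmol = 1.42×10⁻⁶ mol.
Photons that must be absorbed: 1.42×10⁻⁶ / 0.52 = 2.731×10⁻⁶ mol.
Incident photons needed: 2.731×10⁻⁶ / 0.431 = 6.336×10⁻⁶ mol.
Photon energy: hc/λ = 4.395×10⁻¹⁹ J; per mole, 2.647×10⁵ J mol⁻¹.
Energy required: 6.336×10⁻⁶ × 2.647×10⁵ = 1.677 J.
Time: 1.677 J / 0.000397 W = 4200 s.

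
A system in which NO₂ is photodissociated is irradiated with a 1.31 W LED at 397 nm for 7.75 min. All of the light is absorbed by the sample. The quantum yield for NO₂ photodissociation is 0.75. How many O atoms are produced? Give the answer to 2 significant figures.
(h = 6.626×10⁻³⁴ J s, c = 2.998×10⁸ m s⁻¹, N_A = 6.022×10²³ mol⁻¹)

Photon energy at 397 nm: hc/λ = (6.626×10⁻³⁴)(2.998×10⁸)/(397×10⁻⁹) = 5.004×10⁻¹⁹ J.
Energy delivered: (1.31 W)(465 s) = 609.2 J.
Photons incident: 609.2 / 5.004×10⁻¹⁹ = 1.217×10²¹, i.e. 1.217×10²¹/6.022×10²³ = 0.002021 mol.
Product: Φ × n_abs = 0.75 × 0.002021 = 0.001516 mol.
As a count: 0.001516 × 6.022×10²³ = 9.1×10²⁰.

9.1×10²⁰ atoms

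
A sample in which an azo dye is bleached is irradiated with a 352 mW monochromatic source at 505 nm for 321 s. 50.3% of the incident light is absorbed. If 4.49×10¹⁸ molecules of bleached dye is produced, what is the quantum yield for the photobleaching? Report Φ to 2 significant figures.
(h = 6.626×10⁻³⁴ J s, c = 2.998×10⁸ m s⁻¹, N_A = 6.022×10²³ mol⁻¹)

Φ = 0.031

Product: 4.49×10¹⁸ / 6.022×10²³ = 7.456×10⁻⁶ mol.
Photon energy at 505 nm: hc/λ = (6.626×10⁻³⁴)(2.998×10⁸)/(505×10⁻⁹) = 3.934×10⁻¹⁹ J.
Energy delivered: (352 mW)(321 s) = 113.0 J.
Photons incident: 113.0 / 3.934×10⁻¹⁹ = 2.872×10²⁰, i.e. 2.872×10²⁰/6.022×10²³ = 4.769×10⁻⁴ mol.
Photons absorbed: 0.503 × 4.769×10⁻⁴ = 2.399×10⁻⁴ mol.
Φ = 7.456×10⁻⁶ mol / 2.399×10⁻⁴ mol photons = 0.031.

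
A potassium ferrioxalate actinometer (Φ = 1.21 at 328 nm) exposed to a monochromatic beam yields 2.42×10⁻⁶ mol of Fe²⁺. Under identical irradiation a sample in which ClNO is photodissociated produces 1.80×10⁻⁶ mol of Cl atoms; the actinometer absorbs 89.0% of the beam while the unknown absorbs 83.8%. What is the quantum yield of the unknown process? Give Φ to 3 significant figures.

Photons absorbed by the actinometer: 2.42×10⁻⁶ / 1.21 = 2.000×10⁻⁶ mol.
Incident flux: 2.000×10⁻⁶ / 0.890 = 2.247×10⁻⁶ einstein.
Absorbed by unknown: 0.838 × 2.247×10⁻⁶ = 1.883×10⁻⁶ mol.
Φ(unknown) = 1.80×10⁻⁶ / 1.883×10⁻⁶ = 0.956.

Φ = 0.956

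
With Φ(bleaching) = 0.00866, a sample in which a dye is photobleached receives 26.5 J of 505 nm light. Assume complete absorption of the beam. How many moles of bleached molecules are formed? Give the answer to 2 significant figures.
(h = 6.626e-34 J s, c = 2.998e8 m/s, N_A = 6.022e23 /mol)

Photon energy at 505 nm: hc/λ = (6.626e-34)(2.998e8)/(505e-9) = 3.934e-19 J.
Photons incident: 26.5 / 3.934e-19 = 6.736e19, i.e. 6.736e19/6.022e23 = 1.119e-4 mol.
Product: Φ × n_abs = 0.00866 × 1.119e-4 = 9.691e-7 mol.

9.7e-7 mol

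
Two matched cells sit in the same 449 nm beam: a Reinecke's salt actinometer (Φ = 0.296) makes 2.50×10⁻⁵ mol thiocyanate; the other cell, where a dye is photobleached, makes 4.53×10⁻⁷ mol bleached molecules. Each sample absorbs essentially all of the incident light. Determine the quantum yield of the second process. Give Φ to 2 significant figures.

Φ = 0.0054

Photons absorbed by the actinometer: 2.50×10⁻⁵ / 0.296 = 8.446×10⁻⁵ mol.
Φ(unknown) = 4.53×10⁻⁷ / 8.446×10⁻⁵ = 0.0054.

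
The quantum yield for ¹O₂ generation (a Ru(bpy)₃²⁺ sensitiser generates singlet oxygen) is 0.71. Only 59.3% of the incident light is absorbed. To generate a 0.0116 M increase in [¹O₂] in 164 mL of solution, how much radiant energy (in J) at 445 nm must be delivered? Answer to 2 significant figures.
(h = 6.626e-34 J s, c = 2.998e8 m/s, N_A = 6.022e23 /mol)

Product: (0.0116 M)(0.164 L) = 0.001902 mol.
Photons that must be absorbed: 0.001902 / 0.71 = 0.002679 mol.
Incident photons needed: 0.002679 / 0.593 = 0.004518 mol.
Photon energy: hc/λ = 4.464e-19 J; per mole, 2.688e5 J mol⁻¹.
Energy required: 0.004518 × 2.688e5 = 1200 J.

1200 J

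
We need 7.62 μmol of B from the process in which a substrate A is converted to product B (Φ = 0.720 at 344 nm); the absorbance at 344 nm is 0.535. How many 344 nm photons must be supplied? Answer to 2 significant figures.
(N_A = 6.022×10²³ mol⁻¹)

9.0×10¹⁸ photons

Product: 7.62 μmol = 7.62×10⁻⁶ mol.
Photons that must be absorbed: 7.62×10⁻⁶ / 0.720 = 1.058×10⁻⁵ mol.
Fraction absorbed: 1 − 10^(−0.535) = 0.7083.
Incident photons needed: 1.058×10⁻⁵ / 0.7083 = 1.494×10⁻⁵ mol.
Photon count: 1.494×10⁻⁵ × 6.022×10²³ = 9.0×10¹⁸.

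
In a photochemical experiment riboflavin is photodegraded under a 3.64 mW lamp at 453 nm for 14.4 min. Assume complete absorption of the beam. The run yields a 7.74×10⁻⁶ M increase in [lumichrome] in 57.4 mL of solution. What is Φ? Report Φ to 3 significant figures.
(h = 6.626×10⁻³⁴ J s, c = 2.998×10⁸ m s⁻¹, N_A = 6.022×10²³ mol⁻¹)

Product: (7.74×10⁻⁶ M)(0.0574 L) = 4.443×10⁻⁷ mol.
Photon energy at 453 nm: hc/λ = (6.626×10⁻³⁴)(2.998×10⁸)/(453×10⁻⁹) = 4.385×10⁻¹⁹ J.
Energy delivered: (3.64 mW)(864 s) = 3.145 J.
Photons incident: 3.145 / 4.385×10⁻¹⁹ = 7.172×10¹⁸, i.e. 7.172×10¹⁸/6.022×10²³ = 1.191×10⁻⁵ mol.
Φ = 4.443×10⁻⁷ mol / 1.191×10⁻⁵ mol photons = 0.0373.

Φ = 0.0373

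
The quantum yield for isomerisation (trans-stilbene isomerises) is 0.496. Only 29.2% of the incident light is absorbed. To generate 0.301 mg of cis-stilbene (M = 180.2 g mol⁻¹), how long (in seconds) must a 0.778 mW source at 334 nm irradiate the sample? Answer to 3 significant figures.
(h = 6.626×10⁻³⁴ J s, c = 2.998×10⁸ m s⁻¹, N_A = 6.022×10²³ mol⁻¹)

t ≈ 5310 s

Product: 0.301 mg / 180.2 g mol⁻¹ = 1.670×10⁻⁶ mol.
Photons that must be absorbed: 1.670×10⁻⁶ / 0.496 = 3.367×10⁻⁶ mol.
Incident photons needed: 3.367×10⁻⁶ / 0.292 = 1.153×10⁻⁵ mol.
Photon energy: hc/λ = 5.948×10⁻¹⁹ J; per mole, 3.582×10⁵ J mol⁻¹.
Energy required: 1.153×10⁻⁵ × 3.582×10⁵ = 4.130 J.
Time: 4.130 J / 0.000778 W = 5310 s.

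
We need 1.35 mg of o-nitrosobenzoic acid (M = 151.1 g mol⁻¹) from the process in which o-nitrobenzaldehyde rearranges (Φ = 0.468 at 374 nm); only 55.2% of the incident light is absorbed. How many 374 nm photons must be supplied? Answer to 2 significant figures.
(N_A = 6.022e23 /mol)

Product: 1.35 mg / 151.1 g mol⁻¹ = 8.934e-6 mol.
Photons that must be absorbed: 8.934e-6 / 0.468 = 1.909e-5 mol.
Incident photons needed: 1.909e-5 / 0.552 = 3.458e-5 mol.
Photon count: 3.458e-5 × 6.022e23 = 2.1e19.

2.1e19 photons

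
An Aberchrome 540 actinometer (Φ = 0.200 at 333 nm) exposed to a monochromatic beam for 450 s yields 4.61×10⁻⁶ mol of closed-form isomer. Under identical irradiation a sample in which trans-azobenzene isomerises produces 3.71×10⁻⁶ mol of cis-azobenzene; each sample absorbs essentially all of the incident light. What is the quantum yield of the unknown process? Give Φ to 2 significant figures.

Photons absorbed by the actinometer: 4.61×10⁻⁶ / 0.200 = 2.305×10⁻⁵ mol.
Φ(unknown) = 3.71×10⁻⁶ / 2.305×10⁻⁵ = 0.16.

Φ = 0.16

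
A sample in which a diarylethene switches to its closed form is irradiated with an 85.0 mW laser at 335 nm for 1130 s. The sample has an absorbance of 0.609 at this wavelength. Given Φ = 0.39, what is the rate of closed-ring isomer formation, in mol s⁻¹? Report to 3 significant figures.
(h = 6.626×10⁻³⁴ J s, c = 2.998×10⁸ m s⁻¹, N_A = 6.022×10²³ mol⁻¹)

7.00×10⁻⁸ mol s⁻¹

Photon energy at 335 nm: hc/λ = (6.626×10⁻³⁴)(2.998×10⁸)/(335×10⁻⁹) = 5.930×10⁻¹⁹ J.
Energy delivered: (85.0 mW)(1130 s) = 96.05 J.
Photons incident: 96.05 / 5.930×10⁻¹⁹ = 1.620×10²⁰, i.e. 1.620×10²⁰/6.022×10²³ = 2.690×10⁻⁴ mol.
Fraction absorbed: 1 − 10^(−0.609) = 0.7540.
Photons absorbed: 0.7540 × 2.690×10⁻⁴ = 2.028×10⁻⁴ mol.
Product formed: 0.39 × 2.028×10⁻⁴ = 7.909×10⁻⁵ mol.
Rate: 7.909×10⁻⁵ / 1130 s = 7.00×10⁻⁸ mol s⁻¹.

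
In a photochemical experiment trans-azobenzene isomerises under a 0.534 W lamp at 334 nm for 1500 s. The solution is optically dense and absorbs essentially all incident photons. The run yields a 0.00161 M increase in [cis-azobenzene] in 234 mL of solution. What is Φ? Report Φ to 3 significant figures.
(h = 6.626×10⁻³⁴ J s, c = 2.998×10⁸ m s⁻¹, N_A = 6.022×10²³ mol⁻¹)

Φ = 0.168

Product: (0.00161 M)(0.234 L) = 3.767×10⁻⁴ mol.
Photon energy at 334 nm: hc/λ = (6.626×10⁻³⁴)(2.998×10⁸)/(334×10⁻⁹) = 5.948×10⁻¹⁹ J.
Energy delivered: (0.534 W)(1500 s) = 801.0 J.
Photons incident: 801.0 / 5.948×10⁻¹⁹ = 1.347×10²¹, i.e. 1.347×10²¹/6.022×10²³ = 0.002237 mol.
Φ = 3.767×10⁻⁴ mol / 0.002237 mol photons = 0.168.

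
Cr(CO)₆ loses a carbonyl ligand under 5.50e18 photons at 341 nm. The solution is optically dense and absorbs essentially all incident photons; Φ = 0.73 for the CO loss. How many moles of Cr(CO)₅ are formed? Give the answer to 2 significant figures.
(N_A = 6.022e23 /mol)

6.7e-6 mol

Moles of photons: 5.50e18 / 6.022e23 = 9.133e-6 mol.
Product: Φ × n_abs = 0.73 × 9.133e-6 = 6.667e-6 mol.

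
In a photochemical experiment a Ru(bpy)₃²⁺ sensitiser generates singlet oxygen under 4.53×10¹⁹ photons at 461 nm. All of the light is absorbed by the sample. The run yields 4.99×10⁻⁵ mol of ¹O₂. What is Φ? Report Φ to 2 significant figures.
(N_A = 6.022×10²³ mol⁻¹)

Moles of photons: 4.53×10¹⁹ / 6.022×10²³ = 7.522×10⁻⁵ mol.
Φ = 4.99×10⁻⁵ mol / 7.522×10⁻⁵ mol photons = 0.66.

Φ = 0.66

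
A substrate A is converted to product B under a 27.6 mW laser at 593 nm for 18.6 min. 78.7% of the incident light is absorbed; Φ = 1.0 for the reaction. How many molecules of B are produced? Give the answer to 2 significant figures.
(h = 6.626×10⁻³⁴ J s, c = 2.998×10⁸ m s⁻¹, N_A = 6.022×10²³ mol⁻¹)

7.2×10¹⁹ molecules

Photon energy at 593 nm: hc/λ = (6.626×10⁻³⁴)(2.998×10⁸)/(593×10⁻⁹) = 3.350×10⁻¹⁹ J.
Energy delivered: (27.6 mW)(1116 s) = 30.80 J.
Photons incident: 30.80 / 3.350×10⁻¹⁹ = 9.194×10¹⁹, i.e. 9.194×10¹⁹/6.022×10²³ = 1.527×10⁻⁴ mol.
Photons absorbed: 0.787 × 1.527×10⁻⁴ = 1.202×10⁻⁴ mol.
Product: Φ × n_abs = 1.0 × 1.202×10⁻⁴ = 1.202×10⁻⁴ mol.
As a count: 1.202×10⁻⁴ × 6.022×10²³ = 7.2×10¹⁹.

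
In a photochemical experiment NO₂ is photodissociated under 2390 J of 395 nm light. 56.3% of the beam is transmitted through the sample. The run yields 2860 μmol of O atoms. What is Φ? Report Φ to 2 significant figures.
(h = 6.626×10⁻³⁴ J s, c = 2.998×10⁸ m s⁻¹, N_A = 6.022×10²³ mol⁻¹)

Φ = 0.83

Product: 2860 μmol = 0.00286 mol.
Photon energy at 395 nm: hc/λ = (6.626×10⁻³⁴)(2.998×10⁸)/(395×10⁻⁹) = 5.029×10⁻¹⁹ J.
Photons incident: 2390 / 5.029×10⁻¹⁹ = 4.752×10²¹, i.e. 4.752×10²¹/6.022×10²³ = 0.007891 mol.
Fraction absorbed: 1 − 56.3/100 = 0.4370.
Photons absorbed: 0.4370 × 0.007891 = 0.003448 mol.
Φ = 0.00286 mol / 0.003448 mol photons = 0.83.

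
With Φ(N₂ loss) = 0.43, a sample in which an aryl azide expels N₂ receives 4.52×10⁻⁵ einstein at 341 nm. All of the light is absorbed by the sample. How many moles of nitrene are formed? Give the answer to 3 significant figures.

Product: Φ × n_abs = 0.43 × 4.52×10⁻⁵ = 1.944×10⁻⁵ mol.

1.94×10⁻⁵ mol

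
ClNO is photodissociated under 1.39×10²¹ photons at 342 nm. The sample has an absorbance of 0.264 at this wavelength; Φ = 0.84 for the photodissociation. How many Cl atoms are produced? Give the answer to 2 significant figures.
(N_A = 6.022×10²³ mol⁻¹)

Moles of photons: 1.39×10²¹ / 6.022×10²³ = 0.002308 mol.
Fraction absorbed: 1 − 10^(−0.264) = 0.4555.
Photons absorbed: 0.4555 × 0.002308 = 0.001051 mol.
Product: Φ × n_abs = 0.84 × 0.001051 = 8.828×10⁻⁴ mol.
As a count: 8.828×10⁻⁴ × 6.022×10²³ = 5.3×10²⁰.

5.3×10²⁰ atoms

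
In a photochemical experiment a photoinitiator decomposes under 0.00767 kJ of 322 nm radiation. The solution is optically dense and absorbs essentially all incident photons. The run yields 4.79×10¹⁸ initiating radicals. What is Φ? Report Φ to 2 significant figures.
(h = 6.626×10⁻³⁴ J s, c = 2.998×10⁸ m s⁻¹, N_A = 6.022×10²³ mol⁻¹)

Product: 4.79×10¹⁸ / 6.022×10²³ = 7.954×10⁻⁶ mol.
Photon energy at 322 nm: hc/λ = (6.626×10⁻³⁴)(2.998×10⁸)/(322×10⁻⁹) = 6.169×10⁻¹⁹ J.
Incident energy: 0.00767 kJ = 7.67 J.
Photons incident: 7.67 / 6.169×10⁻¹⁹ = 1.243×10¹⁹, i.e. 1.243×10¹⁹/6.022×10²³ = 2.064×10⁻⁵ mol.
Φ = 7.954×10⁻⁶ mol / 2.064×10⁻⁵ mol photons = 0.39.

Φ = 0.39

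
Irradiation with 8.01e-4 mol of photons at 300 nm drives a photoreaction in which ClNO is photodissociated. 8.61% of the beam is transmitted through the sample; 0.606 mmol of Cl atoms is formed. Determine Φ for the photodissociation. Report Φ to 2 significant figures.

Φ = 0.83

Product: 0.606 mmol = 6.06e-4 mol.
Fraction absorbed: 1 − 8.61/100 = 0.9139.
Photons absorbed: 0.9139 × 8.01e-4 = 7.320e-4 mol.
Φ = 6.06e-4 mol / 7.320e-4 mol photons = 0.83.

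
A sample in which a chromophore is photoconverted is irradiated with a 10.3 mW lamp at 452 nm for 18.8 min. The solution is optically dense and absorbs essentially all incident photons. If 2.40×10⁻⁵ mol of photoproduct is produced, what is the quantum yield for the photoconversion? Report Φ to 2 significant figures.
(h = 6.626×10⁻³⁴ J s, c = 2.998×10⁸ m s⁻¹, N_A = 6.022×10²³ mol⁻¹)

Φ = 0.55

Photon energy at 452 nm: hc/λ = (6.626×10⁻³⁴)(2.998×10⁸)/(452×10⁻⁹) = 4.395×10⁻¹⁹ J.
Energy delivered: (10.3 mW)(1128 s) = 11.62 J.
Photons incident: 11.62 / 4.395×10⁻¹⁹ = 2.644×10¹⁹, i.e. 2.644×10¹⁹/6.022×10²³ = 4.391×10⁻⁵ mol.
Φ = 2.40×10⁻⁵ mol / 4.391×10⁻⁵ mol photons = 0.55.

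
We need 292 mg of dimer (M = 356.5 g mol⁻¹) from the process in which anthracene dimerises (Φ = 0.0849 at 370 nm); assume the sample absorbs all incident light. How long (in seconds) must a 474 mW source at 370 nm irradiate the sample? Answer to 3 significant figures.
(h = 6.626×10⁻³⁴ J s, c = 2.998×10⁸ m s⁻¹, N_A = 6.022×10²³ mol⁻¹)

Product: 292 mg / 356.5 g mol⁻¹ = 8.191×10⁻⁴ mol.
Photons that must be absorbed: 8.191×10⁻⁴ / 0.0849 = 0.009648 mol.
Photon energy: hc/λ = 5.369×10⁻¹⁹ J; per mole, 3.233×10⁵ J mol⁻¹.
Energy required: 0.009648 × 3.233×10⁵ = 3119 J.
Time: 3119 J / 0.474 W = 6580 s.

t ≈ 6580 s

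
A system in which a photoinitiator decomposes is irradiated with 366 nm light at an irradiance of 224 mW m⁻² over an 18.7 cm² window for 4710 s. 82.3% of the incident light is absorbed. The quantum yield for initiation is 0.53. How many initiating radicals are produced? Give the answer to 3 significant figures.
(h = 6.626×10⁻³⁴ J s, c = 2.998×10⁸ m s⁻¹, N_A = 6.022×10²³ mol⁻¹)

1.59×10¹⁸ initiating radicals

Photon energy at 366 nm: hc/λ = (6.626×10⁻³⁴)(2.998×10⁸)/(366×10⁻⁹) = 5.428×10⁻¹⁹ J.
Energy delivered: (224 mW m⁻²)(18.7×10⁻⁴ m²)(4710 s) = 1.973 J.
Photons incident: 1.973 / 5.428×10⁻¹⁹ = 3.635×10¹⁸, i.e. 3.635×10¹⁸/6.022×10²³ = 6.036×10⁻⁶ mol.
Photons absorbed: 0.823 × 6.036×10⁻⁶ = 4.968×10⁻⁶ mol.
Product: Φ × n_abs = 0.53 × 4.968×10⁻⁶ = 2.633×10⁻⁶ mol.
As a count: 2.633×10⁻⁶ × 6.022×10²³ = 1.59×10¹⁸.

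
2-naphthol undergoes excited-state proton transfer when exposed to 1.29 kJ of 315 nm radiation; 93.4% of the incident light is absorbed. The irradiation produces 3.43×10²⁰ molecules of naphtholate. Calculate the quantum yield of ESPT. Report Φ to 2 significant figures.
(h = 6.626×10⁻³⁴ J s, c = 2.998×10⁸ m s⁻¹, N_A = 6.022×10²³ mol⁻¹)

Product: 3.43×10²⁰ / 6.022×10²³ = 5.696×10⁻⁴ mol.
Photon energy at 315 nm: hc/λ = (6.626×10⁻³⁴)(2.998×10⁸)/(315×10⁻⁹) = 6.306×10⁻¹⁹ J.
Incident energy: 1.29 kJ = 1290 J.
Photons incident: 1290 / 6.306×10⁻¹⁹ = 2.046×10²¹, i.e. 2.046×10²¹/6.022×10²³ = 0.003398 mol.
Photons absorbed: 0.934 × 0.003398 = 0.003174 mol.
Φ = 5.696×10⁻⁴ mol / 0.003174 mol photons = 0.18.

Φ = 0.18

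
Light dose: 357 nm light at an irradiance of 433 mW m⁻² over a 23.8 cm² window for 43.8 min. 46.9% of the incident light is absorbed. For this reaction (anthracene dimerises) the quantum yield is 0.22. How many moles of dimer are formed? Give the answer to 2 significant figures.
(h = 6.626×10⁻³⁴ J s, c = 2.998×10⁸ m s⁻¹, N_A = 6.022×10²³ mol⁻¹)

Photon energy at 357 nm: hc/λ = (6.626×10⁻³⁴)(2.998×10⁸)/(357×10⁻⁹) = 5.564×10⁻¹⁹ J.
Energy delivered: (433 mW m⁻²)(23.8×10⁻⁴ m²)(2628 s) = 2.708 J.
Photons incident: 2.708 / 5.564×10⁻¹⁹ = 4.867×10¹⁸, i.e. 4.867×10¹⁸/6.022×10²³ = 8.082×10⁻⁶ mol.
Photons absorbed: 0.469 × 8.082×10⁻⁶ = 3.790×10⁻⁶ mol.
Product: Φ × n_abs = 0.22 × 3.790×10⁻⁶ = 8.338×10⁻⁷ mol.

8.3×10⁻⁷ mol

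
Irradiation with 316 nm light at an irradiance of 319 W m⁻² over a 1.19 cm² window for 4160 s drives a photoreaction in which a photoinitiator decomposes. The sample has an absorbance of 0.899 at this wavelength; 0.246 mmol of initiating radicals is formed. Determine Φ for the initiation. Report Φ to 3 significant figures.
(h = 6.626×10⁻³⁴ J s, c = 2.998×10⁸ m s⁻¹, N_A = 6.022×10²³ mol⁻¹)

Product: 0.246 mmol = 2.46×10⁻⁴ mol.
Photon energy at 316 nm: hc/λ = (6.626×10⁻³⁴)(2.998×10⁸)/(316×10⁻⁹) = 6.286×10⁻¹⁹ J.
Energy delivered: (319 W m⁻²)(1.19×10⁻⁴ m²)(4160 s) = 157.9 J.
Photons incident: 157.9 / 6.286×10⁻¹⁹ = 2.512×10²⁰, i.e. 2.512×10²⁰/6.022×10²³ = 4.171×10⁻⁴ mol.
Fraction absorbed: 1 − 10^(−0.899) = 0.8738.
Photons absorbed: 0.8738 × 4.171×10⁻⁴ = 3.645×10⁻⁴ mol.
Φ = 2.46×10⁻⁴ mol / 3.645×10⁻⁴ mol photons = 0.675.

Φ = 0.675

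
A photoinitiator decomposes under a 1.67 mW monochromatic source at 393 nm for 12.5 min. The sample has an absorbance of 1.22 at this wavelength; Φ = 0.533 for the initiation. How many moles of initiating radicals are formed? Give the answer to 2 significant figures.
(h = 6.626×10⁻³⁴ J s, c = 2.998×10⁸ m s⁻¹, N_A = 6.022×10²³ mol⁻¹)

Photon energy at 393 nm: hc/λ = (6.626×10⁻³⁴)(2.998×10⁸)/(393×10⁻⁹) = 5.055×10⁻¹⁹ J.
Energy delivered: (1.67 mW)(750 s) = 1.253 J.
Photons incident: 1.253 / 5.055×10⁻¹⁹ = 2.479×10¹⁸, i.e. 2.479×10¹⁸/6.022×10²³ = 4.117×10⁻⁶ mol.
Fraction absorbed: 1 − 10^(−1.22) = 0.9397.
Photons absorbed: 0.9397 × 4.117×10⁻⁶ = 3.869×10⁻⁶ mol.
Product: Φ × n_abs = 0.533 × 3.869×10⁻⁶ = 2.062×10⁻⁶ mol.

2.1×10⁻⁶ mol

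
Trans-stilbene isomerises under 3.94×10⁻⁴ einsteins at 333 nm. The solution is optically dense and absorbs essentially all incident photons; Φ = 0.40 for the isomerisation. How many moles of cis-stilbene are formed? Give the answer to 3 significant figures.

1.58×10⁻⁴ mol

Product: Φ × n_abs = 0.40 × 3.94×10⁻⁴ = 1.576×10⁻⁴ mol.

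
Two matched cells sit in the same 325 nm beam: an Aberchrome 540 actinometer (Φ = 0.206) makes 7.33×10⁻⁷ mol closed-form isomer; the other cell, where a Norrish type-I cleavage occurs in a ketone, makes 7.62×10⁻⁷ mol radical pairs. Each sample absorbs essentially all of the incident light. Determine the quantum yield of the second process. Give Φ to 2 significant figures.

Φ = 0.21

Photons absorbed by the actinometer: 7.33×10⁻⁷ / 0.206 = 3.558×10⁻⁶ mol.
Φ(unknown) = 7.62×10⁻⁷ / 3.558×10⁻⁶ = 0.21.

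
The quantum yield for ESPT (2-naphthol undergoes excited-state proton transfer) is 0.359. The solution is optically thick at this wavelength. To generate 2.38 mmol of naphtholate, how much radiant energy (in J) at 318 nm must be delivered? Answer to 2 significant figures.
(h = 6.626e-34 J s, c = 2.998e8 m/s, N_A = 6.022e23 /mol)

2500 J

Product: 2.38 mmol = 0.00238 mol.
Photons that must be absorbed: 0.00238 / 0.359 = 0.006630 mol.
Photon energy: hc/λ = 6.247e-19 J; per mole, 3.762e5 J mol⁻¹.
Energy required: 0.006630 × 3.762e5 = 2500 J.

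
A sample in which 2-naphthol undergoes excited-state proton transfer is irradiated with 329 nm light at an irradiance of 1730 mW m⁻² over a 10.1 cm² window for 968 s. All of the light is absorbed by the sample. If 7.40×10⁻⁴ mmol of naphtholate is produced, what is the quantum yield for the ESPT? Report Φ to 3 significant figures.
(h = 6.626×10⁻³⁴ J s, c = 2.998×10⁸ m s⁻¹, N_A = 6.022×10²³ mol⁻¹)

Φ = 0.159

Product: 7.40×10⁻⁴ mmol = 7.40×10⁻⁷ mol.
Photon energy at 329 nm: hc/λ = (6.626×10⁻³⁴)(2.998×10⁸)/(329×10⁻⁹) = 6.038×10⁻¹⁹ J.
Energy delivered: (1730 mW m⁻²)(10.1×10⁻⁴ m²)(968 s) = 1.691 J.
Photons incident: 1.691 / 6.038×10⁻¹⁹ = 2.801×10¹⁸, i.e. 2.801×10¹⁸/6.022×10²³ = 4.651×10⁻⁶ mol.
Φ = 7.40×10⁻⁷ mol / 4.651×10⁻⁶ mol photons = 0.159.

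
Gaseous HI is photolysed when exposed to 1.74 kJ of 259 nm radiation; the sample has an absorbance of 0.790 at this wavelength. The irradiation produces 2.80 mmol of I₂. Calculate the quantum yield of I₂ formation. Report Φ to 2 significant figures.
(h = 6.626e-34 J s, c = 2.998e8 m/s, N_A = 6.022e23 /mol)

Product: 2.80 mmol = 0.00280 mol.
Photon energy at 259 nm: hc/λ = (6.626e-34)(2.998e8)/(259e-9) = 7.670e-19 J.
Incident energy: 1.74 kJ = 1740 J.
Photons incident: 1740 / 7.670e-19 = 2.269e21, i.e. 2.269e21/6.022e23 = 0.003768 mol.
Fraction absorbed: 1 − 10^(−0.790) = 0.8378.
Photons absorbed: 0.8378 × 0.003768 = 0.003157 mol.
Φ = 0.00280 mol / 0.003157 mol photons = 0.89.

Φ = 0.89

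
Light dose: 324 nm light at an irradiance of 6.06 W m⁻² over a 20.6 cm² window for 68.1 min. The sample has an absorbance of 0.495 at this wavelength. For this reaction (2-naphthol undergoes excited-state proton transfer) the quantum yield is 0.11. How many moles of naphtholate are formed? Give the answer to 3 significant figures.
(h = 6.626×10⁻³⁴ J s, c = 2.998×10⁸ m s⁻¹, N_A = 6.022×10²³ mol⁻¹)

1.03×10⁻⁵ mol

Photon energy at 324 nm: hc/λ = (6.626×10⁻³⁴)(2.998×10⁸)/(324×10⁻⁹) = 6.131×10⁻¹⁹ J.
Energy delivered: (6.06 W m⁻²)(20.6×10⁻⁴ m²)(4086 s) = 51.01 J.
Photons incident: 51.01 / 6.131×10⁻¹⁹ = 8.320×10¹⁹, i.e. 8.320×10¹⁹/6.022×10²³ = 1.382×10⁻⁴ mol.
Fraction absorbed: 1 − 10^(−0.495) = 0.6801.
Photons absorbed: 0.6801 × 1.382×10⁻⁴ = 9.399×10⁻⁵ mol.
Product: Φ × n_abs = 0.11 × 9.399×10⁻⁵ = 1.034×10⁻⁵ mol.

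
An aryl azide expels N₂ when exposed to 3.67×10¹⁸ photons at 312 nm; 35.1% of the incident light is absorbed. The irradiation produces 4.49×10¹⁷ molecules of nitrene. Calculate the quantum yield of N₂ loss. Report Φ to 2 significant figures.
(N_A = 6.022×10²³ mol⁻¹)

Φ = 0.35

Product: 4.49×10¹⁷ / 6.022×10²³ = 7.456×10⁻⁷ mol.
Moles of photons: 3.67×10¹⁸ / 6.022×10²³ = 6.094×10⁻⁶ mol.
Photons absorbed: 0.351 × 6.094×10⁻⁶ = 2.139×10⁻⁶ mol.
Φ = 7.456×10⁻⁷ mol / 2.139×10⁻⁶ mol photons = 0.35.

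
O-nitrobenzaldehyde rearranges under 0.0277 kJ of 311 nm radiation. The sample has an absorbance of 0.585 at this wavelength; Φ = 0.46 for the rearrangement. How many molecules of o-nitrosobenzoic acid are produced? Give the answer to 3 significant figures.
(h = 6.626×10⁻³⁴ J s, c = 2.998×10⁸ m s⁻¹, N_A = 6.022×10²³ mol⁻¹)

1.48×10¹⁹ molecules

Photon energy at 311 nm: hc/λ = (6.626×10⁻³⁴)(2.998×10⁸)/(311×10⁻⁹) = 6.387×10⁻¹⁹ J.
Incident energy: 0.0277 kJ = 27.7 J.
Photons incident: 27.7 / 6.387×10⁻¹⁹ = 4.337×10¹⁹, i.e. 4.337×10¹⁹/6.022×10²³ = 7.202×10⁻⁵ mol.
Fraction absorbed: 1 − 10^(−0.585) = 0.7400.
Photons absorbed: 0.7400 × 7.202×10⁻⁵ = 5.329×10⁻⁵ mol.
Product: Φ × n_abs = 0.46 × 5.329×10⁻⁵ = 2.451×10⁻⁵ mol.
As a count: 2.451×10⁻⁵ × 6.022×10²³ = 1.48×10¹⁹.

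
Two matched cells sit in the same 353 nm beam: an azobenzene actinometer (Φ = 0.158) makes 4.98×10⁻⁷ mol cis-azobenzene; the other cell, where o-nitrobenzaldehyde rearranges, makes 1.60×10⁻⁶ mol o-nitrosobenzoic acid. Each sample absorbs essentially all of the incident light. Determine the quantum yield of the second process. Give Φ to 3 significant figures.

Photons absorbed by the actinometer: 4.98×10⁻⁷ / 0.158 = 3.152×10⁻⁶ mol.
Φ(unknown) = 1.60×10⁻⁶ / 3.152×10⁻⁶ = 0.508.

Φ = 0.508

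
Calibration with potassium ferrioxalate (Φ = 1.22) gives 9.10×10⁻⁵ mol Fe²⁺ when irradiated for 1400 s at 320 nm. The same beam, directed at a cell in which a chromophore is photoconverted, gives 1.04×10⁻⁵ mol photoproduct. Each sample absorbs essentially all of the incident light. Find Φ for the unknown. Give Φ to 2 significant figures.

Φ = 0.14

Photons absorbed by the actinometer: 9.10×10⁻⁵ / 1.22 = 7.459×10⁻⁵ mol.
Φ(unknown) = 1.04×10⁻⁵ / 7.459×10⁻⁵ = 0.14.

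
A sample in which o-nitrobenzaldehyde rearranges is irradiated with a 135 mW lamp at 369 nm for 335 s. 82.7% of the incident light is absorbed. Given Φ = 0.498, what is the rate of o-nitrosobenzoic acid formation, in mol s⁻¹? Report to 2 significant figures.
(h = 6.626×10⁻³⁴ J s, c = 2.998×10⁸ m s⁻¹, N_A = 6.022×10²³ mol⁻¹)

1.7×10⁻⁷ mol s⁻¹

Photon energy at 369 nm: hc/λ = (6.626×10⁻³⁴)(2.998×10⁸)/(369×10⁻⁹) = 5.383×10⁻¹⁹ J.
Energy delivered: (135 mW)(335 s) = 45.23 J.
Photons incident: 45.23 / 5.383×10⁻¹⁹ = 8.402×10¹⁹, i.e. 8.402×10¹⁹/6.022×10²³ = 1.395×10⁻⁴ mol.
Photons absorbed: 0.827 × 1.395×10⁻⁴ = 1.154×10⁻⁴ mol.
Product formed: 0.498 × 1.154×10⁻⁴ = 5.747×10⁻⁵ mol.
Rate: 5.747×10⁻⁵ / 335 s = 1.7×10⁻⁷ mol s⁻¹.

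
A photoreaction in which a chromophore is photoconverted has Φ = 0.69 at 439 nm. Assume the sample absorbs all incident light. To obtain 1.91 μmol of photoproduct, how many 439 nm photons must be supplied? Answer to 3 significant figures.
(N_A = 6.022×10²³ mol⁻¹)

1.67×10¹⁸ photons

Product: 1.91 μmol = 1.91×10⁻⁶ mol.
Photons that must be absorbed: 1.91×10⁻⁶ / 0.69 = 2.768×10⁻⁶ mol.
Photon count: 2.768×10⁻⁶ × 6.022×10²³ = 1.67×10¹⁸.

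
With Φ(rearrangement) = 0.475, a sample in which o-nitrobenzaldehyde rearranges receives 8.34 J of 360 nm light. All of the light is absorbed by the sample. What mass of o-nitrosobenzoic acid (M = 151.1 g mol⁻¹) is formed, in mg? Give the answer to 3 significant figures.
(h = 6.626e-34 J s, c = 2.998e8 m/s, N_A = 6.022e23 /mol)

1.80 mg

Photon energy at 360 nm: hc/λ = (6.626e-34)(2.998e8)/(360e-9) = 5.518e-19 J.
Photons incident: 8.34 / 5.518e-19 = 1.511e19, i.e. 1.511e19/6.022e23 = 2.509e-5 mol.
Product: Φ × n_abs = 0.475 × 2.509e-5 = 1.192e-5 mol.
Mass: 1.192e-5 × 151.1 = 0.001801 g = 1.80 mg.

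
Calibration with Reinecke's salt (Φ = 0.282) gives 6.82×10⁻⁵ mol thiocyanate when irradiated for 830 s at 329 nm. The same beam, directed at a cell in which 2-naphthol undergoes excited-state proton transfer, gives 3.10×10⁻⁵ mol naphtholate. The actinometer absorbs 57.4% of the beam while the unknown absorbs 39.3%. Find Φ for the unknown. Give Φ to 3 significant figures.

Φ = 0.187

Photons absorbed by the actinometer: 6.82×10⁻⁵ / 0.282 = 2.418×10⁻⁴ mol.
Incident flux: 2.418×10⁻⁴ / 0.574 = 4.213×10⁻⁴ einstein.
Absorbed by unknown: 0.393 × 4.213×10⁻⁴ = 1.656×10⁻⁴ mol.
Φ(unknown) = 3.10×10⁻⁵ / 1.656×10⁻⁴ = 0.187.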